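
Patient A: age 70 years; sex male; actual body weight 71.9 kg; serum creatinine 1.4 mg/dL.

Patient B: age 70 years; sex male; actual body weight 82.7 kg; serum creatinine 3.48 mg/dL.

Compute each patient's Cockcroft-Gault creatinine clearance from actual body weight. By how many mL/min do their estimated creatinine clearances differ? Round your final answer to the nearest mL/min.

Patient A: CrCl = (140 − 70) × 71.9 / (72 × 1.4) = 5033.0 / 100.80 ≈ 49.9 mL/min
Patient B: CrCl = (140 − 70) × 82.7 / (72 × 3.48) = 5789.0 / 250.56 ≈ 23.1 mL/min
|49.9 − 23.1| = 26.8 mL/min

27 mL/min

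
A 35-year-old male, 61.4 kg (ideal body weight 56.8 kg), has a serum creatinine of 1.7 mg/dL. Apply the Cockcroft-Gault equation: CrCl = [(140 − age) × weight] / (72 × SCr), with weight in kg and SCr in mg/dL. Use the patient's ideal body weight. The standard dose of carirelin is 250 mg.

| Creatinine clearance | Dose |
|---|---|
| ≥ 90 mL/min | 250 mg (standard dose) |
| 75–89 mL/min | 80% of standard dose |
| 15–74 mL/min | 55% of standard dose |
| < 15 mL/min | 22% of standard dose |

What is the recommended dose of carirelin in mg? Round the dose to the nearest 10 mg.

140 mg

CrCl = (140 − 35) × 56.8 / (72 × 1.7) = 5964.0 / 122.40 ≈ 48.7 mL/min
CrCl ≈ 49 mL/min → bracket 15–74 mL/min.
55% of 250 mg = 137.5 mg → 140 mg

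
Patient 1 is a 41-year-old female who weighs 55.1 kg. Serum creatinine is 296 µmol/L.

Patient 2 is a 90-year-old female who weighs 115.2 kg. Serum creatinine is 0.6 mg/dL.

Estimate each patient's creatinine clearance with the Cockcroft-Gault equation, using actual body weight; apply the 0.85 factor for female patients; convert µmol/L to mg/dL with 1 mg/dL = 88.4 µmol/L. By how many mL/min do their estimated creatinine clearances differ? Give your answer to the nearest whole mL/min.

Patient 1: SCr = 296 / 88.4 = 3.348 mg/dL
Patient 1: CrCl = (140 − 41) × 55.1 / (72 × 3.348) × 0.85 = 5454.9 / 241.06 × 0.85 ≈ 19.2 mL/min
Patient 2: CrCl = (140 − 90) × 115.2 / (72 × 0.6) × 0.85 = 5760.0 / 43.20 × 0.85 ≈ 113.3 mL/min
|19.2 − 113.3| = 94.1 mL/min

94 mL/min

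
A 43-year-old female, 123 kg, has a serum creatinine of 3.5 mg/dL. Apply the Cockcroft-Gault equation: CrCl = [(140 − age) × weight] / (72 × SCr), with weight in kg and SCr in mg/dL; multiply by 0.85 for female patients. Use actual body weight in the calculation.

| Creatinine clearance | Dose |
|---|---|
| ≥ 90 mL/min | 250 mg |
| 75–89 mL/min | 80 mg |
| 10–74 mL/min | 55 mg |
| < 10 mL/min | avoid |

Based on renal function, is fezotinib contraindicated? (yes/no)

CrCl = (140 − 43) × 123 / (72 × 3.5) × 0.85 = 11931.0 / 252.00 × 0.85 ≈ 40.2 mL/min
CrCl ≈ 40 mL/min, which is ≥ 10 mL/min.

no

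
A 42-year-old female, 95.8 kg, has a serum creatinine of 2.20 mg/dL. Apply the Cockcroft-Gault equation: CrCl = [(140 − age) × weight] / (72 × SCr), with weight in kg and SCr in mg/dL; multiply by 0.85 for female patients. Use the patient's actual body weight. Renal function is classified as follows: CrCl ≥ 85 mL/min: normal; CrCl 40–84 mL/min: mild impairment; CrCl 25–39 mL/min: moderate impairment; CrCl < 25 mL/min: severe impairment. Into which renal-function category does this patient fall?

mild impairment

CrCl = (140 − 42) × 95.8 / (72 × 2.2) × 0.85 = 9388.4 / 158.40 × 0.85 ≈ 50.4 mL/min
50 mL/min falls in the 'mild impairment' range.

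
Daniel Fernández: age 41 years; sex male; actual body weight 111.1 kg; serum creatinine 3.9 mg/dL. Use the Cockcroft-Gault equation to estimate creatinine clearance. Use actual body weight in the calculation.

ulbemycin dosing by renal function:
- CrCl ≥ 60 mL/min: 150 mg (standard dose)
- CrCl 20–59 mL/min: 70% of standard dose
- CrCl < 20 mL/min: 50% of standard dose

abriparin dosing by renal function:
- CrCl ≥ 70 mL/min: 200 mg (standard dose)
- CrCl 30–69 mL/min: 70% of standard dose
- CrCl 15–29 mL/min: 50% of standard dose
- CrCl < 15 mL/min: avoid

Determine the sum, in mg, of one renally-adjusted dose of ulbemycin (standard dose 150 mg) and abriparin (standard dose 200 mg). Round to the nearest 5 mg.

245 mg

CrCl = (140 − 41) × 111.1 / (72 × 3.9) = 10998.9 / 280.80 ≈ 39.2 mL/min
CrCl ≈ 39 mL/min.
ulbemycin: 20–59 mL/min → 70% of 150 mg = 105 mg.
abriparin: 30–69 mL/min → 70% of 200 mg = 140 mg.
Total = 105 + 140 = 245 mg.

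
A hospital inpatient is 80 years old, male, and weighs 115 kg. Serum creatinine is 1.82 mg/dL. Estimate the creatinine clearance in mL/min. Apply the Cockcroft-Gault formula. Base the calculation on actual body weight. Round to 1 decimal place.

CrCl = (140 − 80) × 115 / (72 × 1.82) = 6900.0 / 131.04 ≈ 52.7 mL/min

52.7 mL/min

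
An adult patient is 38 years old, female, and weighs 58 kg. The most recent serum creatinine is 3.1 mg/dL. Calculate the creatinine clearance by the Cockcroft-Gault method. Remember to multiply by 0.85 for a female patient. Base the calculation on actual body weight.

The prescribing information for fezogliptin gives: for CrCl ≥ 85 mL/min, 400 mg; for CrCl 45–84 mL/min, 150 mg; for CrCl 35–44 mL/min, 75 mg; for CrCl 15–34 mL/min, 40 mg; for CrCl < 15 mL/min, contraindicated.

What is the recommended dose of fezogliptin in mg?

CrCl = (140 − 38) × 58 / (72 × 3.1) × 0.85 = 5916.0 / 223.20 × 0.85 ≈ 22.5 mL/min
CrCl ≈ 23 mL/min → bracket 15–34 mL/min.
Dose for this bracket: 40 mg.

40 mg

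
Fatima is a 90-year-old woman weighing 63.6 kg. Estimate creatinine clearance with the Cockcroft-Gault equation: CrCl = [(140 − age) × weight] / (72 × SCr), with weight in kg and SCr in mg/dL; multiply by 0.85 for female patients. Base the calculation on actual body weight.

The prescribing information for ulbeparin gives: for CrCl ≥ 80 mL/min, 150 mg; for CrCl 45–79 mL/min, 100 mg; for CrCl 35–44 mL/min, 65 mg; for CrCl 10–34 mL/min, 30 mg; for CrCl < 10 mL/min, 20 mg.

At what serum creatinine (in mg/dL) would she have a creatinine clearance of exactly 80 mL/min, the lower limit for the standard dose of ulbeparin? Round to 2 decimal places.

0.47 mg/dL

Standard dose requires CrCl ≥ 80 mL/min.
Set (140 − 90) × 63.6 × 0.85 / (72 × SCr) = 80
SCr = (140 − 90) × 63.6 × 0.85 / (72 × 80) = 0.469 mg/dL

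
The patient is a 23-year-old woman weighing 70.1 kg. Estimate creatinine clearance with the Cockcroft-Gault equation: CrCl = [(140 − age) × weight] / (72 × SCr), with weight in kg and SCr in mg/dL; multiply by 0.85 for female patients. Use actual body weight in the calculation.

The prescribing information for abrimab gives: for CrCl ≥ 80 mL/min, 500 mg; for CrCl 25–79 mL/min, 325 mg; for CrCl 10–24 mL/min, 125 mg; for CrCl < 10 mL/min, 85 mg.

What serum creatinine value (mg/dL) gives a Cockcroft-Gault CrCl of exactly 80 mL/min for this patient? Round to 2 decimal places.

1.21 mg/dL

Standard dose requires CrCl ≥ 80 mL/min.
Set (140 − 23) × 70.1 × 0.85 / (72 × SCr) = 80
SCr = (140 − 23) × 70.1 × 0.85 / (72 × 80) = 1.210 mg/dL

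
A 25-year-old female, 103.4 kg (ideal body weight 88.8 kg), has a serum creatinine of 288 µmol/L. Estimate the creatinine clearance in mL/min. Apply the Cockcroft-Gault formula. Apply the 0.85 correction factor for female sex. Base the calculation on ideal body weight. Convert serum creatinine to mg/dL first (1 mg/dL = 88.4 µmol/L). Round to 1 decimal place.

37.0 mL/min

SCr = 288 / 88.4 = 3.258 mg/dL
CrCl = (140 − 25) × 88.8 / (72 × 3.258) × 0.85 = 10212.0 / 234.58 × 0.85 ≈ 37.0 mL/min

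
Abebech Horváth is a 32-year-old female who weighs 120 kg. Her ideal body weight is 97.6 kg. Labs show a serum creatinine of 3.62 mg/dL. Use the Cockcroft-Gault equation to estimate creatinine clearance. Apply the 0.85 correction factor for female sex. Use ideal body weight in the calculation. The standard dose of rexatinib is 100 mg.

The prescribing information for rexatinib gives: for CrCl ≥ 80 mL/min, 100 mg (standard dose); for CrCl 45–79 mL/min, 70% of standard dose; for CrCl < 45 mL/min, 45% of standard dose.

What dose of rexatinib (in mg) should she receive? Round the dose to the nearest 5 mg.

45 mg

CrCl = (140 − 32) × 97.6 / (72 × 3.62) × 0.85 = 10540.8 / 260.64 × 0.85 ≈ 34.4 mL/min
CrCl ≈ 34 mL/min → bracket < 45 mL/min.
45% of 100 mg = 45 mg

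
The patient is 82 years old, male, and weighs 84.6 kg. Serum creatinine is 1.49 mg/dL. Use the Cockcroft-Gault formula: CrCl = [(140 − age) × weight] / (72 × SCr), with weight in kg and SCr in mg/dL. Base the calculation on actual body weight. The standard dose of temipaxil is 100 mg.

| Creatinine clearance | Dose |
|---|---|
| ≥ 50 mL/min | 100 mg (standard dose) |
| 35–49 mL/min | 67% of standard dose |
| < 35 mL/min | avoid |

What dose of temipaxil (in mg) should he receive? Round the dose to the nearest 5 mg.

65 mg

CrCl = (140 − 82) × 84.6 / (72 × 1.49) = 4906.8 / 107.28 ≈ 45.7 mL/min
CrCl ≈ 46 mL/min → bracket 35–49 mL/min.
67% of 100 mg = 67 mg → 65 mg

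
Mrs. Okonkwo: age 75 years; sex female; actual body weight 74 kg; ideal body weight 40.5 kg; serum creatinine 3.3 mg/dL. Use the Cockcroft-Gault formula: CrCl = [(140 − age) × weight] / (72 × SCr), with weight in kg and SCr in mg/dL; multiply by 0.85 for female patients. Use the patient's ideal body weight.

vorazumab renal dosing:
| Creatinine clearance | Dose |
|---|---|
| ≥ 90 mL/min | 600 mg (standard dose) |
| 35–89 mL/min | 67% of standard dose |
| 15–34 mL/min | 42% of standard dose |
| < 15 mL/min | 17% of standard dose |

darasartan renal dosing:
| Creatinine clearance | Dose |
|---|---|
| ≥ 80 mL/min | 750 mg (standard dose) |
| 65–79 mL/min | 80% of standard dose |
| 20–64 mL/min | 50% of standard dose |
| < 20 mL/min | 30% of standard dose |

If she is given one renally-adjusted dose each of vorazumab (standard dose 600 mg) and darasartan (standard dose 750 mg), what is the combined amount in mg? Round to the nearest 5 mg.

325 mg

CrCl = (140 − 75) × 40.5 / (72 × 3.3) × 0.85 = 2632.5 / 237.60 × 0.85 ≈ 9.4 mL/min
CrCl ≈ 9 mL/min.
vorazumab: < 15 mL/min → 17% of 600 mg = 102 mg.
darasartan: < 20 mL/min → 30% of 750 mg = 225 mg.
Total = 102 + 225 = 327 mg.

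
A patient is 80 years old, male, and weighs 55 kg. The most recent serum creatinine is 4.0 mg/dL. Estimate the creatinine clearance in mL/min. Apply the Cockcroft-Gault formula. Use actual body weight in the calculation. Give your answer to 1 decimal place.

CrCl = (140 − 80) × 55 / (72 × 4) = 3300.0 / 288.00 ≈ 11.5 mL/min

11.5 mL/min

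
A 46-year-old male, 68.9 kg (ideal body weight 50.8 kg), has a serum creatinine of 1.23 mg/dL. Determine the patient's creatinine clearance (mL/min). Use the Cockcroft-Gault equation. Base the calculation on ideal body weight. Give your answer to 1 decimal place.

53.9 mL/min

CrCl = (140 − 46) × 50.8 / (72 × 1.23) = 4775.2 / 88.56 ≈ 53.9 mL/min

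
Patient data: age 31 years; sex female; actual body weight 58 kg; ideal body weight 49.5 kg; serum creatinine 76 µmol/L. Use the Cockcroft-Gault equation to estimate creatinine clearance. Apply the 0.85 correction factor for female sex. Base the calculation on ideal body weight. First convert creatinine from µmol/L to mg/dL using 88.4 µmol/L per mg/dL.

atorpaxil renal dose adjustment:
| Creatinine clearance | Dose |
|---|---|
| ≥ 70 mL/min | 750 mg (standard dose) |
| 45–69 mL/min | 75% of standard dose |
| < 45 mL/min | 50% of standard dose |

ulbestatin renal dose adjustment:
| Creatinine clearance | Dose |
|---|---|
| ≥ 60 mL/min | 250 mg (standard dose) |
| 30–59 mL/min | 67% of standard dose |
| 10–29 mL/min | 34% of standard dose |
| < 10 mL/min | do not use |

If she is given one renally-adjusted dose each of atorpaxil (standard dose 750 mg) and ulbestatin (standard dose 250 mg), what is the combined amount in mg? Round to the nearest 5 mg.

SCr = 76 / 88.4 = 0.86 mg/dL
CrCl = (140 − 31) × 49.5 / (72 × 0.86) × 0.85 = 5395.5 / 61.92 × 0.85 ≈ 74.1 mL/min
CrCl ≈ 74 mL/min.
atorpaxil: ≥ 70 mL/min → 100% of 750 mg = 750 mg.
ulbestatin: ≥ 60 mL/min → 100% of 250 mg = 250 mg.
Total = 750 + 250 = 1000 mg.

1000 mg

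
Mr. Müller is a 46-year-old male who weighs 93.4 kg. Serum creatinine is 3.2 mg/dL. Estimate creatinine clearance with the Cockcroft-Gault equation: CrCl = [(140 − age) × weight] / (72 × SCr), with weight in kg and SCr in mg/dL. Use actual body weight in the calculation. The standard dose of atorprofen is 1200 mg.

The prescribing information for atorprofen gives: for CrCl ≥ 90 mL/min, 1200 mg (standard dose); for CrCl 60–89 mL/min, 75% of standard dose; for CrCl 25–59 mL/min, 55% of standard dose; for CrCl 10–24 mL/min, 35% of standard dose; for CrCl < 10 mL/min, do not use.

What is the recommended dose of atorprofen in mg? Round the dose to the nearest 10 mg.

660 mg

CrCl = (140 − 46) × 93.4 / (72 × 3.2) = 8779.6 / 230.40 ≈ 38.1 mL/min
CrCl ≈ 38 mL/min → bracket 25–59 mL/min.
55% of 1200 mg = 660 mg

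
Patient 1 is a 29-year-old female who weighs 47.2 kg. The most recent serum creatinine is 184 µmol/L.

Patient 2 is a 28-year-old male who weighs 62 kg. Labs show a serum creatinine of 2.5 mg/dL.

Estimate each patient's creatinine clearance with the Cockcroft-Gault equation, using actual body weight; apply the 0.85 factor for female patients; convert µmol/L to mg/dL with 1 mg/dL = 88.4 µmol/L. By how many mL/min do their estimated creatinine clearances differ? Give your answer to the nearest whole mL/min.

9 mL/min

Patient 1: SCr = 184 / 88.4 = 2.081 mg/dL
Patient 1: CrCl = (140 − 29) × 47.2 / (72 × 2.081) × 0.85 = 5239.2 / 149.83 × 0.85 ≈ 29.7 mL/min
Patient 2: CrCl = (140 − 28) × 62 / (72 × 2.5) = 6944.0 / 180.00 ≈ 38.6 mL/min
|29.7 − 38.6| = 8.9 mL/min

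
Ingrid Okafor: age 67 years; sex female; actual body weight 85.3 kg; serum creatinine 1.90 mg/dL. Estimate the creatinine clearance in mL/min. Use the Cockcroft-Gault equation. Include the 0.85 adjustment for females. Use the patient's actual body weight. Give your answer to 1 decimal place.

CrCl = (140 − 67) × 85.3 / (72 × 1.9) × 0.85 = 6226.9 / 136.80 × 0.85 ≈ 38.7 mL/min

38.7 mL/min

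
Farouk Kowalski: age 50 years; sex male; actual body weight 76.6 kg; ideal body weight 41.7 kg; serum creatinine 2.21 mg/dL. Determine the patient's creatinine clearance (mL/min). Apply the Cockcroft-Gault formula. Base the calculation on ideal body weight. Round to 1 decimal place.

CrCl = (140 − 50) × 41.7 / (72 × 2.21) = 3753.0 / 159.12 ≈ 23.6 mL/min

23.6 mL/min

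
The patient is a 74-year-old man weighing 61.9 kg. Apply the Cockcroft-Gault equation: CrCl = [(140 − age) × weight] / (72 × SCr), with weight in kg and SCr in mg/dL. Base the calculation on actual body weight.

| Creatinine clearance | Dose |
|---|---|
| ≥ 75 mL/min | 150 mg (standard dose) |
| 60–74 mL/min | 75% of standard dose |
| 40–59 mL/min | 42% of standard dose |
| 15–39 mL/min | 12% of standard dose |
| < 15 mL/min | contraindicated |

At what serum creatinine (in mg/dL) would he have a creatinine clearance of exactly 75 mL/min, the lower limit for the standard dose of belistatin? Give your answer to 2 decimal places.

Standard dose requires CrCl ≥ 75 mL/min.
Set (140 − 74) × 61.9 / (72 × SCr) = 75
SCr = (140 − 74) × 61.9 / (72 × 75) = 0.757 mg/dL

0.76 mg/dL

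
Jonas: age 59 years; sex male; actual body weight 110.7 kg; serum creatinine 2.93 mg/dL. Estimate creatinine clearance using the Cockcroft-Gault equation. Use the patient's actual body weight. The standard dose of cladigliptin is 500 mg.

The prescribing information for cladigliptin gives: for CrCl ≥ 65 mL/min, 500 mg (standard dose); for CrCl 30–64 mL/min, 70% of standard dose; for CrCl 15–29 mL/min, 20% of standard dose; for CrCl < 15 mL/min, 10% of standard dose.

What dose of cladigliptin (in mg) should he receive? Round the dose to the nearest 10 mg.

CrCl = (140 − 59) × 110.7 / (72 × 2.93) = 8966.7 / 210.96 ≈ 42.5 mL/min
CrCl ≈ 43 mL/min → bracket 30–64 mL/min.
70% of 500 mg = 350 mg

350 mg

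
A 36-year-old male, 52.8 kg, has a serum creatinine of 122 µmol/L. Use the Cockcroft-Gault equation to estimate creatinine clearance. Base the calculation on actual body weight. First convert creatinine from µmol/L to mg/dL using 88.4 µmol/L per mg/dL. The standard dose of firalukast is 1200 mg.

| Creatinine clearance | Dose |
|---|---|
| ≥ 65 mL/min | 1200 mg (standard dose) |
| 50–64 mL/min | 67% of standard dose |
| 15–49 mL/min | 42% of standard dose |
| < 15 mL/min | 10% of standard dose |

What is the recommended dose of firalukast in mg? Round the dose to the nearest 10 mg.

800 mg

SCr = 122 / 88.4 = 1.38 mg/dL
CrCl = (140 − 36) × 52.8 / (72 × 1.38) = 5491.2 / 99.36 ≈ 55.3 mL/min
CrCl ≈ 55 mL/min → bracket 50–64 mL/min.
67% of 1200 mg = 804 mg → 800 mg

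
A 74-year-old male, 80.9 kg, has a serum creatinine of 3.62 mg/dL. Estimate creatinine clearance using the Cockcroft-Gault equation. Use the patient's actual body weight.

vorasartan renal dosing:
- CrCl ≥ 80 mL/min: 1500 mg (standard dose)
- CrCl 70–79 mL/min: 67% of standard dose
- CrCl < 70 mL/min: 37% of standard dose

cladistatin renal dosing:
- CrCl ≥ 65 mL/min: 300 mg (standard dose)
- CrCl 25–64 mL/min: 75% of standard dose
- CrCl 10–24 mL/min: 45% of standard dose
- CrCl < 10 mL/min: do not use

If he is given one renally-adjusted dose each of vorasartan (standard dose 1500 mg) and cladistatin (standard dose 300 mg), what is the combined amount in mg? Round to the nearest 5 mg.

690 mg

CrCl = (140 − 74) × 80.9 / (72 × 3.62) = 5339.4 / 260.64 ≈ 20.5 mL/min
CrCl ≈ 20 mL/min.
vorasartan: < 70 mL/min → 37% of 1500 mg = 555 mg.
cladistatin: 10–24 mL/min → 45% of 300 mg = 135 mg.
Total = 555 + 135 = 690 mg.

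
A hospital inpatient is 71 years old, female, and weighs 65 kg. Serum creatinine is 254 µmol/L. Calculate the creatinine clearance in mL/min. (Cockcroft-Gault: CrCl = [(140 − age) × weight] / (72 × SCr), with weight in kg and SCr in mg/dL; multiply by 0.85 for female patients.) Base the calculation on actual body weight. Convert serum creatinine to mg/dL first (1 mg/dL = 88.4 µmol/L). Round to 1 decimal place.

SCr = 254 / 88.4 = 2.873 mg/dL
CrCl = (140 − 71) × 65 / (72 × 2.873) × 0.85 = 4485.0 / 206.86 × 0.85 ≈ 18.4 mL/min

18.4 mL/min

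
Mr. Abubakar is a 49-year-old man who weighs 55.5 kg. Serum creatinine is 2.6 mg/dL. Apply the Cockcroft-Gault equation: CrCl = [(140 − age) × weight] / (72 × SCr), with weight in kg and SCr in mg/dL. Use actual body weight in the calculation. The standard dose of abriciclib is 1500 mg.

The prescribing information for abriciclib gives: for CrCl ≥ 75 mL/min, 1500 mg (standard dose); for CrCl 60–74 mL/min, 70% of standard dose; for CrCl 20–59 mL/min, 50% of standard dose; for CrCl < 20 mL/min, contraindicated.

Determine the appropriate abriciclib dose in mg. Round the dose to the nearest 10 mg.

CrCl = (140 − 49) × 55.5 / (72 × 2.6) = 5050.5 / 187.20 ≈ 27.0 mL/min
CrCl ≈ 27 mL/min → bracket 20–59 mL/min.
50% of 1500 mg = 750 mg

750 mg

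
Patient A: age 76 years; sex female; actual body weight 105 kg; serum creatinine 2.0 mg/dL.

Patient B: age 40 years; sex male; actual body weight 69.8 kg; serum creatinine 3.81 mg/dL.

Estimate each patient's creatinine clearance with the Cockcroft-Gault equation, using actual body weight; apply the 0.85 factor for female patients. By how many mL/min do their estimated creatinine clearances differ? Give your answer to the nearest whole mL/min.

Patient A: CrCl = (140 − 76) × 105 / (72 × 2) × 0.85 = 6720.0 / 144.00 × 0.85 ≈ 39.7 mL/min
Patient B: CrCl = (140 − 40) × 69.8 / (72 × 3.81) = 6980.0 / 274.32 ≈ 25.4 mL/min
|39.7 − 25.4| = 14.3 mL/min

14 mL/min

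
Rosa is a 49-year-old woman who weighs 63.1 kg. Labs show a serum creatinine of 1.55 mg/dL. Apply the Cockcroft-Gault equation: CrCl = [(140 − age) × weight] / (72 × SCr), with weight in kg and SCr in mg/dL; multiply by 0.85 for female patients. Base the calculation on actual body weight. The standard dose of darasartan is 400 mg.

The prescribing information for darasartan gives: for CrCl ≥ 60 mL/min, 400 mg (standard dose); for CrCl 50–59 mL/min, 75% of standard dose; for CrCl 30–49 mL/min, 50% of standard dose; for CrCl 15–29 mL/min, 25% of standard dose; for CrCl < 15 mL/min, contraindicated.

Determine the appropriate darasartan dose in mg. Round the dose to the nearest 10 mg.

200 mg

CrCl = (140 − 49) × 63.1 / (72 × 1.55) × 0.85 = 5742.1 / 111.60 × 0.85 ≈ 43.7 mL/min
CrCl ≈ 44 mL/min → bracket 30–49 mL/min.
50% of 400 mg = 200 mg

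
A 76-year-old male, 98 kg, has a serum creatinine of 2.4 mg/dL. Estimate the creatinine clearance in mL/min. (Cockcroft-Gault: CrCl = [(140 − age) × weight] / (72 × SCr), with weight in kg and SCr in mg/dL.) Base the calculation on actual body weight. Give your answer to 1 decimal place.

CrCl = (140 − 76) × 98 / (72 × 2.4) = 6272.0 / 172.80 ≈ 36.3 mL/min

36.3 mL/min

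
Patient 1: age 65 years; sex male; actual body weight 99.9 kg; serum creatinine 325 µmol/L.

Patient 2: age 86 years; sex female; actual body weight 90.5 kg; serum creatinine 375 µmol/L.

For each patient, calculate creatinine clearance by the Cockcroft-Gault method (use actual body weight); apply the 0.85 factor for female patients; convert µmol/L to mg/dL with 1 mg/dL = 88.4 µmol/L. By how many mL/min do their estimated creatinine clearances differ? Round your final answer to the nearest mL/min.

15 mL/min

Patient 1: SCr = 325 / 88.4 = 3.676 mg/dL
Patient 1: CrCl = (140 − 65) × 99.9 / (72 × 3.676) = 7492.5 / 264.67 ≈ 28.3 mL/min
Patient 2: SCr = 375 / 88.4 = 4.242 mg/dL
Patient 2: CrCl = (140 − 86) × 90.5 / (72 × 4.242) × 0.85 = 4887.0 / 305.42 × 0.85 ≈ 13.6 mL/min
|28.3 − 13.6| = 14.7 mL/min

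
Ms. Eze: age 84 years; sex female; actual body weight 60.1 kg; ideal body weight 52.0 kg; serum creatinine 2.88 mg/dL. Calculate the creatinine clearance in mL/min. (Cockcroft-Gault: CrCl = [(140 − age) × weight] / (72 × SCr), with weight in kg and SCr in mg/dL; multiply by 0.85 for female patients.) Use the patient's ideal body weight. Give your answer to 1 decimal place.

11.9 mL/min

CrCl = (140 − 84) × 52 / (72 × 2.88) × 0.85 = 2912.0 / 207.36 × 0.85 ≈ 11.9 mL/min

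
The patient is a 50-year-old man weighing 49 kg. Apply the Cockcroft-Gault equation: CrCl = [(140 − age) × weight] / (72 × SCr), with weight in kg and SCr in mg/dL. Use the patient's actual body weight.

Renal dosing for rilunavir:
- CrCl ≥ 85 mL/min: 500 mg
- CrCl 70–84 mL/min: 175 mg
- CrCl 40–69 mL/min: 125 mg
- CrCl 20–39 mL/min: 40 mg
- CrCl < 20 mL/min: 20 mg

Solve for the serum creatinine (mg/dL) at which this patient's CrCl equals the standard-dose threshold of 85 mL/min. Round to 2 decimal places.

Standard dose requires CrCl ≥ 85 mL/min.
Set (140 − 50) × 49 / (72 × SCr) = 85
SCr = (140 − 50) × 49 / (72 × 85) = 0.721 mg/dL

0.72 mg/dL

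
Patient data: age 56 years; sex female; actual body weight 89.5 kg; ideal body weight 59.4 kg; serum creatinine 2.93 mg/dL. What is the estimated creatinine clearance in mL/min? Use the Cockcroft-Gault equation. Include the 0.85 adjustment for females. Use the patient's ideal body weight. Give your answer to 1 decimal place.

20.1 mL/min

CrCl = (140 − 56) × 59.4 / (72 × 2.93) × 0.85 = 4989.6 / 210.96 × 0.85 ≈ 20.1 mL/min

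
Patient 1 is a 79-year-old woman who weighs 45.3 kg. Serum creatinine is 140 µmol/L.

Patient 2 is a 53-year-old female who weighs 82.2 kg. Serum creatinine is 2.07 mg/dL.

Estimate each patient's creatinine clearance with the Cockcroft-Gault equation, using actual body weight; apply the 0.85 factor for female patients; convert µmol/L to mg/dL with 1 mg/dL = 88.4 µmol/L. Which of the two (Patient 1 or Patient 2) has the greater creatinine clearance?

Patient 2

Patient 1: SCr = 140 / 88.4 = 1.584 mg/dL
Patient 1: CrCl = (140 − 79) × 45.3 / (72 × 1.584) × 0.85 = 2763.3 / 114.05 × 0.85 ≈ 20.6 mL/min
Patient 2: CrCl = (140 − 53) × 82.2 / (72 × 2.07) × 0.85 = 7151.4 / 149.04 × 0.85 ≈ 40.8 mL/min
20.6 vs 40.8 mL/min → Patient 2 is higher.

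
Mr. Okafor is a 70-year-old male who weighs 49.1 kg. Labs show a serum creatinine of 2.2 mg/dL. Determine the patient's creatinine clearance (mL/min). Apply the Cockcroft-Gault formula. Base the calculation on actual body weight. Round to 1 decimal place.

CrCl = (140 − 70) × 49.1 / (72 × 2.2) = 3437.0 / 158.40 ≈ 21.7 mL/min

21.7 mL/min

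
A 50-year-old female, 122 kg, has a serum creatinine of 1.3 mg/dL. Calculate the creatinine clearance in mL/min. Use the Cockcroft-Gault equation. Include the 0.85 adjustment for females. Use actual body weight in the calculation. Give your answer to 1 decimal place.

99.7 mL/min

CrCl = (140 − 50) × 122 / (72 × 1.3) × 0.85 = 10980.0 / 93.60 × 0.85 ≈ 99.7 mL/min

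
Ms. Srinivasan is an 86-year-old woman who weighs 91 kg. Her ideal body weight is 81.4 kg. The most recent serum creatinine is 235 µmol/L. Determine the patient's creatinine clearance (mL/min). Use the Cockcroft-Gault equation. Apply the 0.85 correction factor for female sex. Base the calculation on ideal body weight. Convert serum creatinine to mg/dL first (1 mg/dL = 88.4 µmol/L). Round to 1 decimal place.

SCr = 235 / 88.4 = 2.658 mg/dL
CrCl = (140 − 86) × 81.4 / (72 × 2.658) × 0.85 = 4395.6 / 191.38 × 0.85 ≈ 19.5 mL/min

19.5 mL/min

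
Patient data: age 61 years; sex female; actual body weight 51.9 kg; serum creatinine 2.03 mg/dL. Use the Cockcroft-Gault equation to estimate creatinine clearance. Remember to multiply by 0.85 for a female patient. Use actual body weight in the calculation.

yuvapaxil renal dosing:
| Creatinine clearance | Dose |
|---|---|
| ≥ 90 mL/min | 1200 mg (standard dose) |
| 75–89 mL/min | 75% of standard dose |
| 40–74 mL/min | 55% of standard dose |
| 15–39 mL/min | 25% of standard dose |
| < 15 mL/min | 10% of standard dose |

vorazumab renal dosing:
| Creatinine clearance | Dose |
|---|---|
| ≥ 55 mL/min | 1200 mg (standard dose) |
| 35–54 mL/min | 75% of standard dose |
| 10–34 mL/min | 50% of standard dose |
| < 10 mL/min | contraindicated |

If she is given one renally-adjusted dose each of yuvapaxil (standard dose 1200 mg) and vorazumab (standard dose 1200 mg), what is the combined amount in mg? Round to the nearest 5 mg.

CrCl = (140 − 61) × 51.9 / (72 × 2.03) × 0.85 = 4100.1 / 146.16 × 0.85 ≈ 23.8 mL/min
CrCl ≈ 24 mL/min.
yuvapaxil: 15–39 mL/min → 25% of 1200 mg = 300 mg.
vorazumab: 10–34 mL/min → 50% of 1200 mg = 600 mg.
Total = 300 + 600 = 900 mg.

900 mg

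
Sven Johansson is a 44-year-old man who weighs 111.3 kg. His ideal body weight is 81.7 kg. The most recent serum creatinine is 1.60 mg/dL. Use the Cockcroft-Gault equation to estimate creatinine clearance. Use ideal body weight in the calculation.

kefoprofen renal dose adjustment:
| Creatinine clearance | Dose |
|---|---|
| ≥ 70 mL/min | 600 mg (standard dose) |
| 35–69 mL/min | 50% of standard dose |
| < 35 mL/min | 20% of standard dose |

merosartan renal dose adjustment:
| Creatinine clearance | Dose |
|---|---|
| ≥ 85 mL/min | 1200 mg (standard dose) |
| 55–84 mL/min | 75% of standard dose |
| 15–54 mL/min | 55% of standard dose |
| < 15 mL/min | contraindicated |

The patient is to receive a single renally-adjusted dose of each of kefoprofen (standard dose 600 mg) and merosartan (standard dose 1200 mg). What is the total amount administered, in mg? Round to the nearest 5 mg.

CrCl = (140 − 44) × 81.7 / (72 × 1.6) = 7843.2 / 115.20 ≈ 68.1 mL/min
CrCl ≈ 68 mL/min.
kefoprofen: 35–69 mL/min → 50% of 600 mg = 300 mg.
merosartan: 55–84 mL/min → 75% of 1200 mg = 900 mg.
Total = 300 + 900 = 1200 mg.

1200 mg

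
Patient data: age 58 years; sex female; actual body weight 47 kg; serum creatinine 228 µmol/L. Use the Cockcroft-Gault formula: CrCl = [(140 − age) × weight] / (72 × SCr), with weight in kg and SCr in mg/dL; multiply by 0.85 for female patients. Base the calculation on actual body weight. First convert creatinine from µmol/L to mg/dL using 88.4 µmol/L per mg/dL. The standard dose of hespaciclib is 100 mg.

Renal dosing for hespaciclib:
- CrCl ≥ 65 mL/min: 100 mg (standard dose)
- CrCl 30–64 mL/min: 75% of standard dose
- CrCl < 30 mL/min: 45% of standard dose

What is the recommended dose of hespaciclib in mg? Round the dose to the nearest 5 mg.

45 mg

SCr = 228 / 88.4 = 2.579 mg/dL
CrCl = (140 − 58) × 47 / (72 × 2.579) × 0.85 = 3854.0 / 185.69 × 0.85 ≈ 17.6 mL/min
CrCl ≈ 18 mL/min → bracket < 30 mL/min.
45% of 100 mg = 45 mg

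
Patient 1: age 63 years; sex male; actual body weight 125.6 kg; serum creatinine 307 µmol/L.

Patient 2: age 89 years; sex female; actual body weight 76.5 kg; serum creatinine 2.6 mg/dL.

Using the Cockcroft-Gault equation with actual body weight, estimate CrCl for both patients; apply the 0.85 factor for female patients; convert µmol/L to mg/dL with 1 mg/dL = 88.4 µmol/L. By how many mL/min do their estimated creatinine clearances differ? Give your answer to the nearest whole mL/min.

Patient 1: SCr = 307 / 88.4 = 3.473 mg/dL
Patient 1: CrCl = (140 − 63) × 125.6 / (72 × 3.473) = 9671.2 / 250.06 ≈ 38.7 mL/min
Patient 2: CrCl = (140 − 89) × 76.5 / (72 × 2.6) × 0.85 = 3901.5 / 187.20 × 0.85 ≈ 17.7 mL/min
|38.7 − 17.7| = 21.0 mL/min

21 mL/min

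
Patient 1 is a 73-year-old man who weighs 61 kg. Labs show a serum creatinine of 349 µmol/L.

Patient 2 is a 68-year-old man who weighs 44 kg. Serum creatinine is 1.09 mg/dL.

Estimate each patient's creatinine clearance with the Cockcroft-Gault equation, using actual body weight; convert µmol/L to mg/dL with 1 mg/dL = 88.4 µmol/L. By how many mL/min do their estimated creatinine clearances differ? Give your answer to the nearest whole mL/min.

Patient 1: SCr = 349 / 88.4 = 3.948 mg/dL
Patient 1: CrCl = (140 − 73) × 61 / (72 × 3.948) = 4087.0 / 284.26 ≈ 14.4 mL/min
Patient 2: CrCl = (140 − 68) × 44 / (72 × 1.09) = 3168.0 / 78.48 ≈ 40.4 mL/min
|14.4 − 40.4| = 26.0 mL/min

26 mL/min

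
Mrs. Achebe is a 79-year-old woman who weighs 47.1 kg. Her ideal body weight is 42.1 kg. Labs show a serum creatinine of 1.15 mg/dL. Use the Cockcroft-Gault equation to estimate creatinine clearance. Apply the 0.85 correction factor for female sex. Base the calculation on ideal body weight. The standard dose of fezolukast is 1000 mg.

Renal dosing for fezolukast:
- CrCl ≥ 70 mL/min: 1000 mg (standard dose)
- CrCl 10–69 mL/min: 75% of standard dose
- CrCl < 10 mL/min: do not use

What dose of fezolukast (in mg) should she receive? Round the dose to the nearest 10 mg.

CrCl = (140 − 79) × 42.1 / (72 × 1.15) × 0.85 = 2568.1 / 82.80 × 0.85 ≈ 26.4 mL/min
CrCl ≈ 26 mL/min → bracket 10–69 mL/min.
75% of 1000 mg = 750 mg

750 mg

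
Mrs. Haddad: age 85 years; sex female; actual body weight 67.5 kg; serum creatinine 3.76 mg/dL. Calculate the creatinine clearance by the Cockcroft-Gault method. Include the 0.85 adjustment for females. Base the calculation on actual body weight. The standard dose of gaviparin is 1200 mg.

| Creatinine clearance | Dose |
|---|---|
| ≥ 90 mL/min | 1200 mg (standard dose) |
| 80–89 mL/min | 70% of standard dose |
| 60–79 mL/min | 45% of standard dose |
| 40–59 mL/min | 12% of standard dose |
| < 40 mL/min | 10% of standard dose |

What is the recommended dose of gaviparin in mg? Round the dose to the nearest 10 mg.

120 mg

CrCl = (140 − 85) × 67.5 / (72 × 3.76) × 0.85 = 3712.5 / 270.72 × 0.85 ≈ 11.7 mL/min
CrCl ≈ 12 mL/min → bracket < 40 mL/min.
10% of 1200 mg = 120 mg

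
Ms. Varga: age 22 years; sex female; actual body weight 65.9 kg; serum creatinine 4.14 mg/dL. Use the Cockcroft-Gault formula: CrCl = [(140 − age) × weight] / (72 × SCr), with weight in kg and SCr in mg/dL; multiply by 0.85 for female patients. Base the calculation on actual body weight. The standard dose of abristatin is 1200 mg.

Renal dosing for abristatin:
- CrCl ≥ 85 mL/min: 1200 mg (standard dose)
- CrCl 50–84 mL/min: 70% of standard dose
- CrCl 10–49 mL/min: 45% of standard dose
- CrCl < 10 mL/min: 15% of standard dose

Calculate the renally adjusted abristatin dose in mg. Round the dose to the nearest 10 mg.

CrCl = (140 − 22) × 65.9 / (72 × 4.14) × 0.85 = 7776.2 / 298.08 × 0.85 ≈ 22.2 mL/min
CrCl ≈ 22 mL/min → bracket 10–49 mL/min.
45% of 1200 mg = 540 mg

540 mg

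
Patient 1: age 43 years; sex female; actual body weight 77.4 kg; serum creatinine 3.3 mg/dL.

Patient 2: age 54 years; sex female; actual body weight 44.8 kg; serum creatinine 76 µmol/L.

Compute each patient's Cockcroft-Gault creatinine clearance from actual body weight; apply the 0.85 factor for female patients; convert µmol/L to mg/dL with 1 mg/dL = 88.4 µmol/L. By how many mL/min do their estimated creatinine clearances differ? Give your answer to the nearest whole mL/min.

Patient 1: CrCl = (140 − 43) × 77.4 / (72 × 3.3) × 0.85 = 7507.8 / 237.60 × 0.85 ≈ 26.9 mL/min
Patient 2: SCr = 76 / 88.4 = 0.86 mg/dL
Patient 2: CrCl = (140 − 54) × 44.8 / (72 × 0.86) × 0.85 = 3852.8 / 61.92 × 0.85 ≈ 52.9 mL/min
|26.9 − 52.9| = 26.0 mL/min

26 mL/min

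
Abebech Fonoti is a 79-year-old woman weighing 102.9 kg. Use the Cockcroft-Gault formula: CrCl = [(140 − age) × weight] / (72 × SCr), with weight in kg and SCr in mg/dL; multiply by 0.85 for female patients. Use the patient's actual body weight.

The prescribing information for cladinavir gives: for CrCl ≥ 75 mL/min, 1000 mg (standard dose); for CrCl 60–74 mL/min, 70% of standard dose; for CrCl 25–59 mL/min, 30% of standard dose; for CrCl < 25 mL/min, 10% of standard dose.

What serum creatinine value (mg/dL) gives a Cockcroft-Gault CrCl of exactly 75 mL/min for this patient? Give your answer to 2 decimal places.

0.99 mg/dL

Standard dose requires CrCl ≥ 75 mL/min.
Set (140 − 79) × 102.9 × 0.85 / (72 × SCr) = 75
SCr = (140 − 79) × 102.9 × 0.85 / (72 × 75) = 0.988 mg/dL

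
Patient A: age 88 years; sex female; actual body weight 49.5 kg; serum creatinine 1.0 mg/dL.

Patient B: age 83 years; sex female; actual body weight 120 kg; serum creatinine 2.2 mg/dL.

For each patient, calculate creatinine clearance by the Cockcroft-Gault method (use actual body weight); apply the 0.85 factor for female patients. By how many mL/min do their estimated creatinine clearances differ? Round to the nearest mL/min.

6 mL/min

Patient A: CrCl = (140 − 88) × 49.5 / (72 × 1) × 0.85 = 2574.0 / 72.00 × 0.85 ≈ 30.4 mL/min
Patient B: CrCl = (140 − 83) × 120 / (72 × 2.2) × 0.85 = 6840.0 / 158.40 × 0.85 ≈ 36.7 mL/min
|30.4 − 36.7| = 6.3 mL/min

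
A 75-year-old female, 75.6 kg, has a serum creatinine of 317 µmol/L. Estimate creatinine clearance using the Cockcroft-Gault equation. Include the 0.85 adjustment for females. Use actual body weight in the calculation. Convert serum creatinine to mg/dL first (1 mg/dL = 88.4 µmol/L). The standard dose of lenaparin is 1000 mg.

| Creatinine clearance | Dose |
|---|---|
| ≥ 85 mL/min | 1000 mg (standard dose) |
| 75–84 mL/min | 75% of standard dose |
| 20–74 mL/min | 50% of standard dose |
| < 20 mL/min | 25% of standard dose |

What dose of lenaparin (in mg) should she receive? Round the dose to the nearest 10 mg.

250 mg

SCr = 317 / 88.4 = 3.586 mg/dL
CrCl = (140 − 75) × 75.6 / (72 × 3.586) × 0.85 = 4914.0 / 258.19 × 0.85 ≈ 16.2 mL/min
CrCl ≈ 16 mL/min → bracket < 20 mL/min.
25% of 1000 mg = 250 mg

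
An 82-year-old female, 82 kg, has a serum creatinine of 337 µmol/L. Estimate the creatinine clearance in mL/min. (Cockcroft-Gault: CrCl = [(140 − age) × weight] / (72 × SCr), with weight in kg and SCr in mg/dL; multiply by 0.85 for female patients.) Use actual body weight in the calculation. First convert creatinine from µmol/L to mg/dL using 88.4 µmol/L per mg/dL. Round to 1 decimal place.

14.7 mL/min

SCr = 337 / 88.4 = 3.812 mg/dL
CrCl = (140 − 82) × 82 / (72 × 3.812) × 0.85 = 4756.0 / 274.46 × 0.85 ≈ 14.7 mL/min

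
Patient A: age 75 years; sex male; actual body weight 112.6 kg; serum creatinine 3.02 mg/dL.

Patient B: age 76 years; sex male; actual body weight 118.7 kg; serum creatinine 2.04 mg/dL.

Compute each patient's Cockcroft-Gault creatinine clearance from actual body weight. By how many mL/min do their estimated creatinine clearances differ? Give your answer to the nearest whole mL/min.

Patient A: CrCl = (140 − 75) × 112.6 / (72 × 3.02) = 7319.0 / 217.44 ≈ 33.7 mL/min
Patient B: CrCl = (140 − 76) × 118.7 / (72 × 2.04) = 7596.8 / 146.88 ≈ 51.7 mL/min
|33.7 − 51.7| = 18.0 mL/min

18 mL/min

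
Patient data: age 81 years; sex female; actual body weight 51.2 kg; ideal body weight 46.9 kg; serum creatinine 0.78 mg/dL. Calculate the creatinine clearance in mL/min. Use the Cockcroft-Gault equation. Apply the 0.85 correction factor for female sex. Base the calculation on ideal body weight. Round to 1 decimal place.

CrCl = (140 − 81) × 46.9 / (72 × 0.78) × 0.85 = 2767.1 / 56.16 × 0.85 ≈ 41.9 mL/min

41.9 mL/min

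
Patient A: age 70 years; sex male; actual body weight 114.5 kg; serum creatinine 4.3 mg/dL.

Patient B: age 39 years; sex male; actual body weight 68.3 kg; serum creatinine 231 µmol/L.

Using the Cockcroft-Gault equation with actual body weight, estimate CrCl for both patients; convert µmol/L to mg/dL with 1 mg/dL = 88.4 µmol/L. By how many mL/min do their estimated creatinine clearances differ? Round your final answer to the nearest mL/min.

11 mL/min

Patient A: CrCl = (140 − 70) × 114.5 / (72 × 4.3) = 8015.0 / 309.60 ≈ 25.9 mL/min
Patient B: SCr = 231 / 88.4 = 2.613 mg/dL
Patient B: CrCl = (140 − 39) × 68.3 / (72 × 2.613) = 6898.3 / 188.14 ≈ 36.7 mL/min
|25.9 − 36.7| = 10.8 mL/min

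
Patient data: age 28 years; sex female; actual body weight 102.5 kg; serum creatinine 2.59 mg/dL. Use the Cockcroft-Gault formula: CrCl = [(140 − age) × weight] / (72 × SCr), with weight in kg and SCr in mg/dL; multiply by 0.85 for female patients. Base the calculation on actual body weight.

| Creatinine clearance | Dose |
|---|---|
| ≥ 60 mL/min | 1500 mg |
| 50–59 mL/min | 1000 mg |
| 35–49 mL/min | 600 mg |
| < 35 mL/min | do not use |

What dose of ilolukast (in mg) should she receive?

CrCl = (140 − 28) × 102.5 / (72 × 2.59) × 0.85 = 11480.0 / 186.48 × 0.85 ≈ 52.3 mL/min
CrCl ≈ 52 mL/min → bracket 50–59 mL/min.
Dose for this bracket: 1000 mg.

1000 mg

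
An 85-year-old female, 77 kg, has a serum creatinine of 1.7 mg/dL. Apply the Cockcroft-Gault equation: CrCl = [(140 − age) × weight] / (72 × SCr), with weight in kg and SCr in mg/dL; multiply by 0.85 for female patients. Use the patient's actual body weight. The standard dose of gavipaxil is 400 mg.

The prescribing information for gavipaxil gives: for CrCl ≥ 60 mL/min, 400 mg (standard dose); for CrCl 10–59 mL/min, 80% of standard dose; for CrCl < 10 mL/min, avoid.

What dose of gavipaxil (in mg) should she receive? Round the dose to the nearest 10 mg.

320 mg

CrCl = (140 − 85) × 77 / (72 × 1.7) × 0.85 = 4235.0 / 122.40 × 0.85 ≈ 29.4 mL/min
CrCl ≈ 29 mL/min → bracket 10–59 mL/min.
80% of 400 mg = 320 mg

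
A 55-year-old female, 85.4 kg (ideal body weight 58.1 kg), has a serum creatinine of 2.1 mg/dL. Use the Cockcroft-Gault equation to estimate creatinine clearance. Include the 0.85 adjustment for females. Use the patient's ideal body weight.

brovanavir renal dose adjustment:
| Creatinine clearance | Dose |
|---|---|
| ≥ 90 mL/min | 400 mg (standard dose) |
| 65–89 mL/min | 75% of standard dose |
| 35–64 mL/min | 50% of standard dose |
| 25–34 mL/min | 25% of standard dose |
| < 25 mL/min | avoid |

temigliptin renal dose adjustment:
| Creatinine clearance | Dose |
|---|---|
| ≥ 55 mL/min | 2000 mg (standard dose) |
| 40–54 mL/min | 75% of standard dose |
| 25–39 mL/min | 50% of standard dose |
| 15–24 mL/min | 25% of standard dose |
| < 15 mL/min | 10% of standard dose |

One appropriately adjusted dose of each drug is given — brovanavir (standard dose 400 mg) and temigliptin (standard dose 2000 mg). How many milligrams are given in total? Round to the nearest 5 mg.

1100 mg

CrCl = (140 − 55) × 58.1 / (72 × 2.1) × 0.85 = 4938.5 / 151.20 × 0.85 ≈ 27.8 mL/min
CrCl ≈ 28 mL/min.
brovanavir: 25–34 mL/min → 25% of 400 mg = 100 mg.
temigliptin: 25–39 mL/min → 50% of 2000 mg = 1000 mg.
Total = 100 + 1000 = 1100 mg.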